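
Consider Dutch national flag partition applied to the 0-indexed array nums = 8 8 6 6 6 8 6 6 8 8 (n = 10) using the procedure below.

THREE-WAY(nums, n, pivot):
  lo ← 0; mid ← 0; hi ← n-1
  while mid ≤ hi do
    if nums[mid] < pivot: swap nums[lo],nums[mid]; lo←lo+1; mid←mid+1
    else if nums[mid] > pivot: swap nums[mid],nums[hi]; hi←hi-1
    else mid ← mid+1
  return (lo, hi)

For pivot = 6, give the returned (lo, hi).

pivot = 6; lo=0, mid=0, hi=9
nums[mid]=8>6: swap nums[0],nums[9]; hi=8 → 8 8 6 6 6 8 6 6 8 8
nums[mid]=8>6: swap nums[0],nums[8]; hi=7 → 8 8 6 6 6 8 6 6 8 8
nums[mid]=8>6: swap nums[0],nums[7]; hi=6 → 6 8 6 6 6 8 6 8 8 8
nums[mid]=6=6: mid=1
nums[mid]=8>6: swap nums[1],nums[6]; hi=5 → 6 6 6 6 6 8 8 8 8 8
nums[mid]=6=6: mid=2
nums[mid]=6=6: mid=3
nums[mid]=6=6: mid=4
nums[mid]=6=6: mid=5
nums[mid]=8>6: swap nums[5],nums[5]; hi=4 → 6 6 6 6 6 8 8 8 8 8
end: lo=0, hi=4; nums = 6 6 6 6 6 8 8 8 8 8

(0, 4)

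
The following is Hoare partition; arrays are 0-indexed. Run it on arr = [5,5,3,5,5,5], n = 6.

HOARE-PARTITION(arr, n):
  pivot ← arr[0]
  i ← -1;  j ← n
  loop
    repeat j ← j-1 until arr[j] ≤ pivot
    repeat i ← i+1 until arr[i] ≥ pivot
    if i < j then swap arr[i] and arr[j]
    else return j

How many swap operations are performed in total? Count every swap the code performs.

pivot = arr[0] = 5; i = -1, j = 6
j→5 (arr[5]=5≤5), i→0 (arr[0]=5≥5); i<j, swap → [5,5,3,5,5,5]
j→4 (arr[4]=5≤5), i→1 (arr[1]=5≥5); i<j, swap → [5,5,3,5,5,5]
j→3, i→3; i≥j, return j=3. arr = [5,5,3,5,5,5]

2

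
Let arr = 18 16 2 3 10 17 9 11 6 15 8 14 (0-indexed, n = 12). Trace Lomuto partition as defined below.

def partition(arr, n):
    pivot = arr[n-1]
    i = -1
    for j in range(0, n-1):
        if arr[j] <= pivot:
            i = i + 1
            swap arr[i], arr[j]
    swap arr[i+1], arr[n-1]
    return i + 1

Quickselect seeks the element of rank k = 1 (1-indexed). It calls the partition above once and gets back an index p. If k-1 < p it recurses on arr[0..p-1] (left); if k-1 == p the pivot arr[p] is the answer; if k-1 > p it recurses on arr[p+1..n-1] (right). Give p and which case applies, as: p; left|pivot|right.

pivot = arr[11] = 14; i = -1
j=0: arr[0]=18 > 14 → no swap
j=1: arr[1]=16 > 14 → no swap
j=2: arr[2]=2 ≤ 14 → i=0, swap arr[0],arr[2] → 2 16 18 3 10 17 9 11 6 15 8 14
j=3: arr[3]=3 ≤ 14 → i=1, swap arr[1],arr[3] → 2 3 18 16 10 17 9 11 6 15 8 14
j=4: arr[4]=10 ≤ 14 → i=2, swap arr[2],arr[4] → 2 3 10 16 18 17 9 11 6 15 8 14
j=5: arr[5]=17 > 14 → no swap
j=6: arr[6]=9 ≤ 14 → i=3, swap arr[3],arr[6] → 2 3 10 9 18 17 16 11 6 15 8 14
j=7: arr[7]=11 ≤ 14 → i=4, swap arr[4],arr[7] → 2 3 10 9 11 17 16 18 6 15 8 14
j=8: arr[8]=6 ≤ 14 → i=5, swap arr[5],arr[8] → 2 3 10 9 11 6 16 18 17 15 8 14
j=9: arr[9]=15 > 14 → no swap
j=10: arr[10]=8 ≤ 14 → i=6, swap arr[6],arr[10] → 2 3 10 9 11 6 8 18 17 15 16 14
final swap arr[7],arr[11] → 2 3 10 9 11 6 8 14 17 15 16 18; return 7
p = 7; k-1 = 0 < 7 ⇒ left

7; left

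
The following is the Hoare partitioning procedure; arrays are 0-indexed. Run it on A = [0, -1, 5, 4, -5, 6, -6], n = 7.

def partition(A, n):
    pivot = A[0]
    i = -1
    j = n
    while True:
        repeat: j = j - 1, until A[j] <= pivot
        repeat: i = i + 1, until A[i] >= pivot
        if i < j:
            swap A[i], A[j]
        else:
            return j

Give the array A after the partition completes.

[-6, -1, -5, 4, 5, 6, 0]

pivot = A[0] = 0; i = -1, j = 7
j→6 (A[6]=-6≤0), i→0 (A[0]=0≥0); i<j, swap → [-6, -1, 5, 4, -5, 6, 0]
j→4 (A[4]=-5≤0), i→2 (A[2]=5≥0); i<j, swap → [-6, -1, -5, 4, 5, 6, 0]
j→2, i→3; i≥j, return j=2. A = [-6, -1, -5, 4, 5, 6, 0]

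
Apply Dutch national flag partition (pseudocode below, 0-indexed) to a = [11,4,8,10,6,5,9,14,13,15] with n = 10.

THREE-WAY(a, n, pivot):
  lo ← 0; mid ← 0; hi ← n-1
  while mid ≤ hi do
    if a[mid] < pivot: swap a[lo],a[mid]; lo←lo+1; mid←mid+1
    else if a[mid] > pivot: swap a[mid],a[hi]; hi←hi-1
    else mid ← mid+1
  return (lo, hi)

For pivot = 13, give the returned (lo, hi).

(7, 7)

lo=0 mid=0 hi=9
11<13: swap(0,0), lo=1 mid=1 ⇒ [11,4,8,10,6,5,9,14,13,15]
4<13: swap(1,1), lo=2 mid=2 ⇒ [11,4,8,10,6,5,9,14,13,15]
8<13: swap(2,2), lo=3 mid=3 ⇒ [11,4,8,10,6,5,9,14,13,15]
10<13: swap(3,3), lo=4 mid=4 ⇒ [11,4,8,10,6,5,9,14,13,15]
6<13: swap(4,4), lo=5 mid=5 ⇒ [11,4,8,10,6,5,9,14,13,15]
5<13: swap(5,5), lo=6 mid=6 ⇒ [11,4,8,10,6,5,9,14,13,15]
9<13: swap(6,6), lo=7 mid=7 ⇒ [11,4,8,10,6,5,9,14,13,15]
14>13: swap(7,9), hi=8 ⇒ [11,4,8,10,6,5,9,15,13,14]
15>13: swap(7,8), hi=7 ⇒ [11,4,8,10,6,5,9,13,15,14]
13=13: mid=8
done. lo=7 hi=7; a=[11,4,8,10,6,5,9,13,15,14]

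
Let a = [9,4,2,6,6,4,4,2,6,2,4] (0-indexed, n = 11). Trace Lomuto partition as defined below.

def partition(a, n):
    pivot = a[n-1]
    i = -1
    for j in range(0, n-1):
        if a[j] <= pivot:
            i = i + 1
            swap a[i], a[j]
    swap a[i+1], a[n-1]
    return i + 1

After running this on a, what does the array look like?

pivot = a[10] = 4; i = -1
j=0: a[0]=9 > 4 → no swap
j=1: a[1]=4 ≤ 4 → i=0, swap a[0],a[1] → [4,9,2,6,6,4,4,2,6,2,4]
j=2: a[2]=2 ≤ 4 → i=1, swap a[1],a[2] → [4,2,9,6,6,4,4,2,6,2,4]
j=3: a[3]=6 > 4 → no swap
j=4: a[4]=6 > 4 → no swap
j=5: a[5]=4 ≤ 4 → i=2, swap a[2],a[5] → [4,2,4,6,6,9,4,2,6,2,4]
j=6: a[6]=4 ≤ 4 → i=3, swap a[3],a[6] → [4,2,4,4,6,9,6,2,6,2,4]
j=7: a[7]=2 ≤ 4 → i=4, swap a[4],a[7] → [4,2,4,4,2,9,6,6,6,2,4]
j=8: a[8]=6 > 4 → no swap
j=9: a[9]=2 ≤ 4 → i=5, swap a[5],a[9] → [4,2,4,4,2,2,6,6,6,9,4]
final swap a[6],a[10] → [4,2,4,4,2,2,4,6,6,9,6]; return 6

[4,2,4,4,2,2,4,6,6,9,6]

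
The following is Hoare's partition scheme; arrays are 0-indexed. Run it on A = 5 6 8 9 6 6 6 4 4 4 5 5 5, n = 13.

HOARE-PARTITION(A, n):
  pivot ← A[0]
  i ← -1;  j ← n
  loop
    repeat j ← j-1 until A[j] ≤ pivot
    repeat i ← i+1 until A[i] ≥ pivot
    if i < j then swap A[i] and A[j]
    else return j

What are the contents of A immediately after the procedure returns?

pivot = A[0] = 5; i = -1, j = 13
j→12 (A[12]=5≤5), i→0 (A[0]=5≥5); i<j, swap → 5 6 8 9 6 6 6 4 4 4 5 5 5
j→11 (A[11]=5≤5), i→1 (A[1]=6≥5); i<j, swap → 5 5 8 9 6 6 6 4 4 4 5 6 5
j→10 (A[10]=5≤5), i→2 (A[2]=8≥5); i<j, swap → 5 5 5 9 6 6 6 4 4 4 8 6 5
j→9 (A[9]=4≤5), i→3 (A[3]=9≥5); i<j, swap → 5 5 5 4 6 6 6 4 4 9 8 6 5
j→8 (A[8]=4≤5), i→4 (A[4]=6≥5); i<j, swap → 5 5 5 4 4 6 6 4 6 9 8 6 5
j→7 (A[7]=4≤5), i→5 (A[5]=6≥5); i<j, swap → 5 5 5 4 4 4 6 6 6 9 8 6 5
j→5, i→6; i≥j, return j=5. A = 5 5 5 4 4 4 6 6 6 9 8 6 5

5 5 5 4 4 4 6 6 6 9 8 6 5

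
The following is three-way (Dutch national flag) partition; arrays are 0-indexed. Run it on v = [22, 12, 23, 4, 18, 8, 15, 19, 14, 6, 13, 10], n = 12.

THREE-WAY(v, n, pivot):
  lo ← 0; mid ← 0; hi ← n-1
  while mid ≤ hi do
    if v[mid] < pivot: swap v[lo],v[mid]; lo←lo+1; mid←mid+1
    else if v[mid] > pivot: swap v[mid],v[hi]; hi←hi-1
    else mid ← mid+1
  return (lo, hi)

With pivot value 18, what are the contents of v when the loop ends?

pivot = 18; lo=0, mid=0, hi=11
v[mid]=22>18: swap v[0],v[11]; hi=10 → [10, 12, 23, 4, 18, 8, 15, 19, 14, 6, 13, 22]
v[mid]=10<18: swap v[0],v[0]; lo=1,mid=1 → [10, 12, 23, 4, 18, 8, 15, 19, 14, 6, 13, 22]
v[mid]=12<18: swap v[1],v[1]; lo=2,mid=2 → [10, 12, 23, 4, 18, 8, 15, 19, 14, 6, 13, 22]
v[mid]=23>18: swap v[2],v[10]; hi=9 → [10, 12, 13, 4, 18, 8, 15, 19, 14, 6, 23, 22]
v[mid]=13<18: swap v[2],v[2]; lo=3,mid=3 → [10, 12, 13, 4, 18, 8, 15, 19, 14, 6, 23, 22]
v[mid]=4<18: swap v[3],v[3]; lo=4,mid=4 → [10, 12, 13, 4, 18, 8, 15, 19, 14, 6, 23, 22]
v[mid]=18=18: mid=5
v[mid]=8<18: swap v[4],v[5]; lo=5,mid=6 → [10, 12, 13, 4, 8, 18, 15, 19, 14, 6, 23, 22]
v[mid]=15<18: swap v[5],v[6]; lo=6,mid=7 → [10, 12, 13, 4, 8, 15, 18, 19, 14, 6, 23, 22]
v[mid]=19>18: swap v[7],v[9]; hi=8 → [10, 12, 13, 4, 8, 15, 18, 6, 14, 19, 23, 22]
v[mid]=6<18: swap v[6],v[7]; lo=7,mid=8 → [10, 12, 13, 4, 8, 15, 6, 18, 14, 19, 23, 22]
v[mid]=14<18: swap v[7],v[8]; lo=8,mid=9 → [10, 12, 13, 4, 8, 15, 6, 14, 18, 19, 23, 22]
end: lo=8, hi=8; v = [10, 12, 13, 4, 8, 15, 6, 14, 18, 19, 23, 22]

[10, 12, 13, 4, 8, 15, 6, 14, 18, 19, 23, 22]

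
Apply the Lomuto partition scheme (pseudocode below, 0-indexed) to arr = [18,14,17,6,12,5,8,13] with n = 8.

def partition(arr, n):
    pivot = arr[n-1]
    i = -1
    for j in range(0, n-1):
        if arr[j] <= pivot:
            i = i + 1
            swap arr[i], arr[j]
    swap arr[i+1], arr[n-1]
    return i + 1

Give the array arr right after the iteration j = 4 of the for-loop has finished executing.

[6,12,17,18,14,5,8,13]

pivot = arr[7] = 13; i = -1
j=0: arr[0]=18 > 13 → no swap
j=1: arr[1]=14 > 13 → no swap
j=2: arr[2]=17 > 13 → no swap
j=3: arr[3]=6 ≤ 13 → i=0, swap arr[0],arr[3] → [6,14,17,18,12,5,8,13]
j=4: arr[4]=12 ≤ 13 → i=1, swap arr[1],arr[4] → [6,12,17,18,14,5,8,13]
(after j=4) arr = [6,12,17,18,14,5,8,13]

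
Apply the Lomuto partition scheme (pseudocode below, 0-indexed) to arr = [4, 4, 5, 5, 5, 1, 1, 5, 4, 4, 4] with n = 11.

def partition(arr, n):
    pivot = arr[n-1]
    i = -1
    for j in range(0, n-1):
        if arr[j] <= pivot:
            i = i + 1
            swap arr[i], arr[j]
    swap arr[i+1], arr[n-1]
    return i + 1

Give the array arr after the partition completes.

[4, 4, 1, 1, 4, 4, 4, 5, 5, 5, 5]

pivot=4, i=-1
j=0: 4≤4, i=0, swap(0,0) ⇒ [4, 4, 5, 5, 5, 1, 1, 5, 4, 4, 4]
j=1: 4≤4, i=1, swap(1,1) ⇒ [4, 4, 5, 5, 5, 1, 1, 5, 4, 4, 4]
j=2: 5>4, skip
j=3: 5>4, skip
j=4: 5>4, skip
j=5: 1≤4, i=2, swap(2,5) ⇒ [4, 4, 1, 5, 5, 5, 1, 5, 4, 4, 4]
j=6: 1≤4, i=3, swap(3,6) ⇒ [4, 4, 1, 1, 5, 5, 5, 5, 4, 4, 4]
j=7: 5>4, skip
j=8: 4≤4, i=4, swap(4,8) ⇒ [4, 4, 1, 1, 4, 5, 5, 5, 5, 4, 4]
j=9: 4≤4, i=5, swap(5,9) ⇒ [4, 4, 1, 1, 4, 4, 5, 5, 5, 5, 4]
swap(6,10) ⇒ [4, 4, 1, 1, 4, 4, 4, 5, 5, 5, 5]; return 6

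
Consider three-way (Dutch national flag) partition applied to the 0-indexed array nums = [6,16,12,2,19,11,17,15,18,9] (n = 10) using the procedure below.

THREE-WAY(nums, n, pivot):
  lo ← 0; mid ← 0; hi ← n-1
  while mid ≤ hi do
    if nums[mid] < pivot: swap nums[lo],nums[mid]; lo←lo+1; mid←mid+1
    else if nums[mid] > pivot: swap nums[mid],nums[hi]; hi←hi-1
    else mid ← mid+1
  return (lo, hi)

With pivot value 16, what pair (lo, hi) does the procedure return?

lo=0 mid=0 hi=9
6<16: swap(0,0), lo=1 mid=1 ⇒ [6,16,12,2,19,11,17,15,18,9]
16=16: mid=2
12<16: swap(1,2), lo=2 mid=3 ⇒ [6,12,16,2,19,11,17,15,18,9]
2<16: swap(2,3), lo=3 mid=4 ⇒ [6,12,2,16,19,11,17,15,18,9]
19>16: swap(4,9), hi=8 ⇒ [6,12,2,16,9,11,17,15,18,19]
9<16: swap(3,4), lo=4 mid=5 ⇒ [6,12,2,9,16,11,17,15,18,19]
11<16: swap(4,5), lo=5 mid=6 ⇒ [6,12,2,9,11,16,17,15,18,19]
17>16: swap(6,8), hi=7 ⇒ [6,12,2,9,11,16,18,15,17,19]
18>16: swap(6,7), hi=6 ⇒ [6,12,2,9,11,16,15,18,17,19]
15<16: swap(5,6), lo=6 mid=7 ⇒ [6,12,2,9,11,15,16,18,17,19]
done. lo=6 hi=6; nums=[6,12,2,9,11,15,16,18,17,19]

(6, 6)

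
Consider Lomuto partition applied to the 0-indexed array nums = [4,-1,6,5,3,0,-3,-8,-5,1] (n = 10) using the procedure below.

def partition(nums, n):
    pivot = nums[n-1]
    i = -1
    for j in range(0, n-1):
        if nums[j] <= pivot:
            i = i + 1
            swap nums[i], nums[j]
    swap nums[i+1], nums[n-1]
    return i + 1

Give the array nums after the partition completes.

pivot=1, i=-1
j=0: 4>1, skip
j=1: -1≤1, i=0, swap(0,1) ⇒ [-1,4,6,5,3,0,-3,-8,-5,1]
j=2: 6>1, skip
j=3: 5>1, skip
j=4: 3>1, skip
j=5: 0≤1, i=1, swap(1,5) ⇒ [-1,0,6,5,3,4,-3,-8,-5,1]
j=6: -3≤1, i=2, swap(2,6) ⇒ [-1,0,-3,5,3,4,6,-8,-5,1]
j=7: -8≤1, i=3, swap(3,7) ⇒ [-1,0,-3,-8,3,4,6,5,-5,1]
j=8: -5≤1, i=4, swap(4,8) ⇒ [-1,0,-3,-8,-5,4,6,5,3,1]
swap(5,9) ⇒ [-1,0,-3,-8,-5,1,6,5,3,4]; return 5

[-1,0,-3,-8,-5,1,6,5,3,4]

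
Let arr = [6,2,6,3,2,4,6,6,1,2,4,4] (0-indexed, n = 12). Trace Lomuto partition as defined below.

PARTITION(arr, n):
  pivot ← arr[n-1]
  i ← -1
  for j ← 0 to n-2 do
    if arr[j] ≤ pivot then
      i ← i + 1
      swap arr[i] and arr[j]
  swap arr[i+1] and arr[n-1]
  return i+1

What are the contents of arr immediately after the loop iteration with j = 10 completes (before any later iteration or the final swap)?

pivot=4, i=-1
j=0: 6>4, skip
j=1: 2≤4, i=0, swap(0,1) ⇒ [2,6,6,3,2,4,6,6,1,2,4,4]
j=2: 6>4, skip
j=3: 3≤4, i=1, swap(1,3) ⇒ [2,3,6,6,2,4,6,6,1,2,4,4]
j=4: 2≤4, i=2, swap(2,4) ⇒ [2,3,2,6,6,4,6,6,1,2,4,4]
j=5: 4≤4, i=3, swap(3,5) ⇒ [2,3,2,4,6,6,6,6,1,2,4,4]
j=6: 6>4, skip
j=7: 6>4, skip
j=8: 1≤4, i=4, swap(4,8) ⇒ [2,3,2,4,1,6,6,6,6,2,4,4]
j=9: 2≤4, i=5, swap(5,9) ⇒ [2,3,2,4,1,2,6,6,6,6,4,4]
j=10: 4≤4, i=6, swap(6,10) ⇒ [2,3,2,4,1,2,4,6,6,6,6,4]
(after j=10) arr = [2,3,2,4,1,2,4,6,6,6,6,4]

[2,3,2,4,1,2,4,6,6,6,6,4]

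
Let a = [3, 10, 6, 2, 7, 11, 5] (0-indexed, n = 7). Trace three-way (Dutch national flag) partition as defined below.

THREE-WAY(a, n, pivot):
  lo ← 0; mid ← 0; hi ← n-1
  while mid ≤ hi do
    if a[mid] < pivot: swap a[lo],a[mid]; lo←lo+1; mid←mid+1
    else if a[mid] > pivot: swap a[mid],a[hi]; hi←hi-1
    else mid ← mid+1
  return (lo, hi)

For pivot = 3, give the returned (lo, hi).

pivot = 3; lo=0, mid=0, hi=6
a[mid]=3=3: mid=1
a[mid]=10>3: swap a[1],a[6]; hi=5 → [3, 5, 6, 2, 7, 11, 10]
a[mid]=5>3: swap a[1],a[5]; hi=4 → [3, 11, 6, 2, 7, 5, 10]
a[mid]=11>3: swap a[1],a[4]; hi=3 → [3, 7, 6, 2, 11, 5, 10]
a[mid]=7>3: swap a[1],a[3]; hi=2 → [3, 2, 6, 7, 11, 5, 10]
a[mid]=2<3: swap a[0],a[1]; lo=1,mid=2 → [2, 3, 6, 7, 11, 5, 10]
a[mid]=6>3: swap a[2],a[2]; hi=1 → [2, 3, 6, 7, 11, 5, 10]
end: lo=1, hi=1; a = [2, 3, 6, 7, 11, 5, 10]

(1, 1)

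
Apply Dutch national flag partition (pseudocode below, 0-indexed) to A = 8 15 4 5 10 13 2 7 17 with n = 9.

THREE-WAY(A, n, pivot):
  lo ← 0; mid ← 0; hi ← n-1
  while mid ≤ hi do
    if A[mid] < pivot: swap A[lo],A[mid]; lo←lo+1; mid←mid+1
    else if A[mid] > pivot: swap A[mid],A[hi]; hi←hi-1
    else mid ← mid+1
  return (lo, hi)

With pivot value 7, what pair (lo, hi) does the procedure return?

(3, 3)

pivot = 7; lo=0, mid=0, hi=8
A[mid]=8>7: swap A[0],A[8]; hi=7 → 17 15 4 5 10 13 2 7 8
A[mid]=17>7: swap A[0],A[7]; hi=6 → 7 15 4 5 10 13 2 17 8
A[mid]=7=7: mid=1
A[mid]=15>7: swap A[1],A[6]; hi=5 → 7 2 4 5 10 13 15 17 8
A[mid]=2<7: swap A[0],A[1]; lo=1,mid=2 → 2 7 4 5 10 13 15 17 8
A[mid]=4<7: swap A[1],A[2]; lo=2,mid=3 → 2 4 7 5 10 13 15 17 8
A[mid]=5<7: swap A[2],A[3]; lo=3,mid=4 → 2 4 5 7 10 13 15 17 8
A[mid]=10>7: swap A[4],A[5]; hi=4 → 2 4 5 7 13 10 15 17 8
A[mid]=13>7: swap A[4],A[4]; hi=3 → 2 4 5 7 13 10 15 17 8
end: lo=3, hi=3; A = 2 4 5 7 13 10 15 17 8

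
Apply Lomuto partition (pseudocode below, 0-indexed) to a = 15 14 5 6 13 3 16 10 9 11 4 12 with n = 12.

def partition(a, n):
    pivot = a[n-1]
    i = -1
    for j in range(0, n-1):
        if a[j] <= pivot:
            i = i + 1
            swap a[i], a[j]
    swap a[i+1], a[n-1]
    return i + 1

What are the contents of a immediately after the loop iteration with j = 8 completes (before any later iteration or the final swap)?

5 6 3 10 9 15 16 14 13 11 4 12

pivot=12, i=-1
j=0: 15>12, skip
j=1: 14>12, skip
j=2: 5≤12, i=0, swap(0,2) ⇒ 5 14 15 6 13 3 16 10 9 11 4 12
j=3: 6≤12, i=1, swap(1,3) ⇒ 5 6 15 14 13 3 16 10 9 11 4 12
j=4: 13>12, skip
j=5: 3≤12, i=2, swap(2,5) ⇒ 5 6 3 14 13 15 16 10 9 11 4 12
j=6: 16>12, skip
j=7: 10≤12, i=3, swap(3,7) ⇒ 5 6 3 10 13 15 16 14 9 11 4 12
j=8: 9≤12, i=4, swap(4,8) ⇒ 5 6 3 10 9 15 16 14 13 11 4 12
(after j=8) a = 5 6 3 10 9 15 16 14 13 11 4 12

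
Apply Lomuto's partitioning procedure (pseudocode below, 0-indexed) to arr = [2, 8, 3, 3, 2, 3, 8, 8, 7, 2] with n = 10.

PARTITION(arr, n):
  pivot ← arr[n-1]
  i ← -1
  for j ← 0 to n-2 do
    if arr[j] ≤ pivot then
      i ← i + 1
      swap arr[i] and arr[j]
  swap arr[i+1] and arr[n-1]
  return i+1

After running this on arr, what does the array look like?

pivot=2, i=-1
j=0: 2≤2, i=0, swap(0,0) ⇒ [2, 8, 3, 3, 2, 3, 8, 8, 7, 2]
j=1: 8>2, skip
j=2: 3>2, skip
j=3: 3>2, skip
j=4: 2≤2, i=1, swap(1,4) ⇒ [2, 2, 3, 3, 8, 3, 8, 8, 7, 2]
j=5: 3>2, skip
j=6: 8>2, skip
j=7: 8>2, skip
j=8: 7>2, skip
swap(2,9) ⇒ [2, 2, 2, 3, 8, 3, 8, 8, 7, 3]; return 2

[2, 2, 2, 3, 8, 3, 8, 8, 7, 3]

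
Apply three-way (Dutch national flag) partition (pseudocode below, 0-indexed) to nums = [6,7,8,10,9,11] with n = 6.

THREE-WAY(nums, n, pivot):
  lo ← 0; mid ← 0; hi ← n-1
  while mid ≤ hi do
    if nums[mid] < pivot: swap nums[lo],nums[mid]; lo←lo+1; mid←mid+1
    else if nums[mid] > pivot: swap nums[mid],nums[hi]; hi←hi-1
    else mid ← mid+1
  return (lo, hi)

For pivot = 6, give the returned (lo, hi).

(0, 0)

pivot = 6; lo=0, mid=0, hi=5
nums[mid]=6=6: mid=1
nums[mid]=7>6: swap nums[1],nums[5]; hi=4 → [6,11,8,10,9,7]
nums[mid]=11>6: swap nums[1],nums[4]; hi=3 → [6,9,8,10,11,7]
nums[mid]=9>6: swap nums[1],nums[3]; hi=2 → [6,10,8,9,11,7]
nums[mid]=10>6: swap nums[1],nums[2]; hi=1 → [6,8,10,9,11,7]
nums[mid]=8>6: swap nums[1],nums[1]; hi=0 → [6,8,10,9,11,7]
end: lo=0, hi=0; nums = [6,8,10,9,11,7]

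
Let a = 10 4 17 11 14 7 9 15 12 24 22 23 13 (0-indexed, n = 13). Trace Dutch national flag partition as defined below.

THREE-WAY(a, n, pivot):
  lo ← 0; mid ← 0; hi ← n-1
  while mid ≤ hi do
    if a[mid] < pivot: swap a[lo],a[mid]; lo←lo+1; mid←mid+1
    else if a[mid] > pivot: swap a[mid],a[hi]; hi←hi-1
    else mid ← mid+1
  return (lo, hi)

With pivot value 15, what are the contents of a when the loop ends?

lo=0 mid=0 hi=12
10<15: swap(0,0), lo=1 mid=1 ⇒ 10 4 17 11 14 7 9 15 12 24 22 23 13
4<15: swap(1,1), lo=2 mid=2 ⇒ 10 4 17 11 14 7 9 15 12 24 22 23 13
17>15: swap(2,12), hi=11 ⇒ 10 4 13 11 14 7 9 15 12 24 22 23 17
13<15: swap(2,2), lo=3 mid=3 ⇒ 10 4 13 11 14 7 9 15 12 24 22 23 17
11<15: swap(3,3), lo=4 mid=4 ⇒ 10 4 13 11 14 7 9 15 12 24 22 23 17
14<15: swap(4,4), lo=5 mid=5 ⇒ 10 4 13 11 14 7 9 15 12 24 22 23 17
7<15: swap(5,5), lo=6 mid=6 ⇒ 10 4 13 11 14 7 9 15 12 24 22 23 17
9<15: swap(6,6), lo=7 mid=7 ⇒ 10 4 13 11 14 7 9 15 12 24 22 23 17
15=15: mid=8
12<15: swap(7,8), lo=8 mid=9 ⇒ 10 4 13 11 14 7 9 12 15 24 22 23 17
24>15: swap(9,11), hi=10 ⇒ 10 4 13 11 14 7 9 12 15 23 22 24 17
23>15: swap(9,10), hi=9 ⇒ 10 4 13 11 14 7 9 12 15 22 23 24 17
22>15: swap(9,9), hi=8 ⇒ 10 4 13 11 14 7 9 12 15 22 23 24 17
done. lo=8 hi=8; a=10 4 13 11 14 7 9 12 15 22 23 24 17

10 4 13 11 14 7 9 12 15 22 23 24 17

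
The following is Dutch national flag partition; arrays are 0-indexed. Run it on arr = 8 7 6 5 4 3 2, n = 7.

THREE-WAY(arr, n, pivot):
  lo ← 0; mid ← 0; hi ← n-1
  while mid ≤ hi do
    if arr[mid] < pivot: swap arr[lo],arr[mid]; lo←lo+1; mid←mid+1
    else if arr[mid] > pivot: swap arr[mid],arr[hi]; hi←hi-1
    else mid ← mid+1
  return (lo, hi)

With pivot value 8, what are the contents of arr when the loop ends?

lo=0 mid=0 hi=6
8=8: mid=1
7<8: swap(0,1), lo=1 mid=2 ⇒ 7 8 6 5 4 3 2
6<8: swap(1,2), lo=2 mid=3 ⇒ 7 6 8 5 4 3 2
5<8: swap(2,3), lo=3 mid=4 ⇒ 7 6 5 8 4 3 2
4<8: swap(3,4), lo=4 mid=5 ⇒ 7 6 5 4 8 3 2
3<8: swap(4,5), lo=5 mid=6 ⇒ 7 6 5 4 3 8 2
2<8: swap(5,6), lo=6 mid=7 ⇒ 7 6 5 4 3 2 8
done. lo=6 hi=6; arr=7 6 5 4 3 2 8

7 6 5 4 3 2 8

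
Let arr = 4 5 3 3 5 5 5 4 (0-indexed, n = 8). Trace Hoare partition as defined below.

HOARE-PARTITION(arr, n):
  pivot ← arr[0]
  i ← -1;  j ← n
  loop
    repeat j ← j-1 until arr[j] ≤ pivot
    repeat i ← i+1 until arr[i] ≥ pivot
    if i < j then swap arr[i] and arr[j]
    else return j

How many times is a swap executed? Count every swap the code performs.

2

pivot = arr[0] = 4; i = -1, j = 8
j→7 (arr[7]=4≤4), i→0 (arr[0]=4≥4); i<j, swap → 4 5 3 3 5 5 5 4
j→3 (arr[3]=3≤4), i→1 (arr[1]=5≥4); i<j, swap → 4 3 3 5 5 5 5 4
j→2, i→3; i≥j, return j=2. arr = 4 3 3 5 5 5 5 4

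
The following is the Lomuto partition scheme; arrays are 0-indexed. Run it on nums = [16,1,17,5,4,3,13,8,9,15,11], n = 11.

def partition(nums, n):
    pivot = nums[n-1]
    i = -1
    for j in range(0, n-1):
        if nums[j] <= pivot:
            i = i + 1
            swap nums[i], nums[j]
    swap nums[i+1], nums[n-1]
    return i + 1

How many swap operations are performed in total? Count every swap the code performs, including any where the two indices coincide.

pivot = nums[10] = 11; i = -1
j=0: nums[0]=16 > 11 → no swap
j=1: nums[1]=1 ≤ 11 → i=0, swap nums[0],nums[1] → [1,16,17,5,4,3,13,8,9,15,11]
j=2: nums[2]=17 > 11 → no swap
j=3: nums[3]=5 ≤ 11 → i=1, swap nums[1],nums[3] → [1,5,17,16,4,3,13,8,9,15,11]
j=4: nums[4]=4 ≤ 11 → i=2, swap nums[2],nums[4] → [1,5,4,16,17,3,13,8,9,15,11]
j=5: nums[5]=3 ≤ 11 → i=3, swap nums[3],nums[5] → [1,5,4,3,17,16,13,8,9,15,11]
j=6: nums[6]=13 > 11 → no swap
j=7: nums[7]=8 ≤ 11 → i=4, swap nums[4],nums[7] → [1,5,4,3,8,16,13,17,9,15,11]
j=8: nums[8]=9 ≤ 11 → i=5, swap nums[5],nums[8] → [1,5,4,3,8,9,13,17,16,15,11]
j=9: nums[9]=15 > 11 → no swap
final swap nums[6],nums[10] → [1,5,4,3,8,9,11,17,16,15,13]; return 6

7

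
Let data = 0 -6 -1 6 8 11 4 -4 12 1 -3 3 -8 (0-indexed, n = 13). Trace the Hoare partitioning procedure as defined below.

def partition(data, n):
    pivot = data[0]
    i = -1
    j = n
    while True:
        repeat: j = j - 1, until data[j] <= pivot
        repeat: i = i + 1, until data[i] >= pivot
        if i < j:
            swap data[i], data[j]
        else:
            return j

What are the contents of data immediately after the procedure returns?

-8 -6 -1 -3 -4 11 4 8 12 1 6 3 0

pivot = data[0] = 0; i = -1, j = 13
j→12 (data[12]=-8≤0), i→0 (data[0]=0≥0); i<j, swap → -8 -6 -1 6 8 11 4 -4 12 1 -3 3 0
j→10 (data[10]=-3≤0), i→3 (data[3]=6≥0); i<j, swap → -8 -6 -1 -3 8 11 4 -4 12 1 6 3 0
j→7 (data[7]=-4≤0), i→4 (data[4]=8≥0); i<j, swap → -8 -6 -1 -3 -4 11 4 8 12 1 6 3 0
j→4, i→5; i≥j, return j=4. data = -8 -6 -1 -3 -4 11 4 8 12 1 6 3 0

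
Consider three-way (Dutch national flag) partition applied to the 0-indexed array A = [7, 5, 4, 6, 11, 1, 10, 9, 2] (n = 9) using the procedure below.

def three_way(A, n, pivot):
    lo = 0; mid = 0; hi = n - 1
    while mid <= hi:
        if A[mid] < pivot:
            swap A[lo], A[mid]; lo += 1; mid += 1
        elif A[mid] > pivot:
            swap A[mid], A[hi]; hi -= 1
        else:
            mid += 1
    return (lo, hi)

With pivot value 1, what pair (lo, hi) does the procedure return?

lo=0 mid=0 hi=8
7>1: swap(0,8), hi=7 ⇒ [2, 5, 4, 6, 11, 1, 10, 9, 7]
2>1: swap(0,7), hi=6 ⇒ [9, 5, 4, 6, 11, 1, 10, 2, 7]
9>1: swap(0,6), hi=5 ⇒ [10, 5, 4, 6, 11, 1, 9, 2, 7]
10>1: swap(0,5), hi=4 ⇒ [1, 5, 4, 6, 11, 10, 9, 2, 7]
1=1: mid=1
5>1: swap(1,4), hi=3 ⇒ [1, 11, 4, 6, 5, 10, 9, 2, 7]
11>1: swap(1,3), hi=2 ⇒ [1, 6, 4, 11, 5, 10, 9, 2, 7]
6>1: swap(1,2), hi=1 ⇒ [1, 4, 6, 11, 5, 10, 9, 2, 7]
4>1: swap(1,1), hi=0 ⇒ [1, 4, 6, 11, 5, 10, 9, 2, 7]
done. lo=0 hi=0; A=[1, 4, 6, 11, 5, 10, 9, 2, 7]

(0, 0)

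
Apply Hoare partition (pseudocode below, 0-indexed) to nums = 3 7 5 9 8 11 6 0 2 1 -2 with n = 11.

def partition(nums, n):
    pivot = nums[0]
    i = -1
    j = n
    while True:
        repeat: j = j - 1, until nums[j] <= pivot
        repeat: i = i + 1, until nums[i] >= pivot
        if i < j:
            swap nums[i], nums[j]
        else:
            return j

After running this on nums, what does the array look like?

pivot = nums[0] = 3; i = -1, j = 11
j→10 (nums[10]=-2≤3), i→0 (nums[0]=3≥3); i<j, swap → -2 7 5 9 8 11 6 0 2 1 3
j→9 (nums[9]=1≤3), i→1 (nums[1]=7≥3); i<j, swap → -2 1 5 9 8 11 6 0 2 7 3
j→8 (nums[8]=2≤3), i→2 (nums[2]=5≥3); i<j, swap → -2 1 2 9 8 11 6 0 5 7 3
j→7 (nums[7]=0≤3), i→3 (nums[3]=9≥3); i<j, swap → -2 1 2 0 8 11 6 9 5 7 3
j→3, i→4; i≥j, return j=3. nums = -2 1 2 0 8 11 6 9 5 7 3

-2 1 2 0 8 11 6 9 5 7 3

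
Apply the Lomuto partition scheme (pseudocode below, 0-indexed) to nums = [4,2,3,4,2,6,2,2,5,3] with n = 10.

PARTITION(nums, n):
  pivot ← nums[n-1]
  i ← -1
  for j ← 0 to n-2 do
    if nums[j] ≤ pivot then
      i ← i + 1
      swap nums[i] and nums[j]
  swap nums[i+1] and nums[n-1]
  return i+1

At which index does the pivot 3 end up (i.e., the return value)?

5

pivot = nums[9] = 3; i = -1
j=0: nums[0]=4 > 3 → no swap
j=1: nums[1]=2 ≤ 3 → i=0, swap nums[0],nums[1] → [2,4,3,4,2,6,2,2,5,3]
j=2: nums[2]=3 ≤ 3 → i=1, swap nums[1],nums[2] → [2,3,4,4,2,6,2,2,5,3]
j=3: nums[3]=4 > 3 → no swap
j=4: nums[4]=2 ≤ 3 → i=2, swap nums[2],nums[4] → [2,3,2,4,4,6,2,2,5,3]
j=5: nums[5]=6 > 3 → no swap
j=6: nums[6]=2 ≤ 3 → i=3, swap nums[3],nums[6] → [2,3,2,2,4,6,4,2,5,3]
j=7: nums[7]=2 ≤ 3 → i=4, swap nums[4],nums[7] → [2,3,2,2,2,6,4,4,5,3]
j=8: nums[8]=5 > 3 → no swap
final swap nums[5],nums[9] → [2,3,2,2,2,3,4,4,5,6]; return 5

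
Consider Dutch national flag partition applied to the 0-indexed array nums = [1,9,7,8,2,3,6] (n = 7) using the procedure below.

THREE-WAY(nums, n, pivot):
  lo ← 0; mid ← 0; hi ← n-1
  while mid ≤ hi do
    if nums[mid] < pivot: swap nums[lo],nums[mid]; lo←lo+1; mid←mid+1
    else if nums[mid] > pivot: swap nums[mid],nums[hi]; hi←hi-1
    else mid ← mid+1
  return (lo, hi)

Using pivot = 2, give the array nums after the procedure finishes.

pivot = 2; lo=0, mid=0, hi=6
nums[mid]=1<2: swap nums[0],nums[0]; lo=1,mid=1 → [1,9,7,8,2,3,6]
nums[mid]=9>2: swap nums[1],nums[6]; hi=5 → [1,6,7,8,2,3,9]
nums[mid]=6>2: swap nums[1],nums[5]; hi=4 → [1,3,7,8,2,6,9]
nums[mid]=3>2: swap nums[1],nums[4]; hi=3 → [1,2,7,8,3,6,9]
nums[mid]=2=2: mid=2
nums[mid]=7>2: swap nums[2],nums[3]; hi=2 → [1,2,8,7,3,6,9]
nums[mid]=8>2: swap nums[2],nums[2]; hi=1 → [1,2,8,7,3,6,9]
end: lo=1, hi=1; nums = [1,2,8,7,3,6,9]

[1,2,8,7,3,6,9]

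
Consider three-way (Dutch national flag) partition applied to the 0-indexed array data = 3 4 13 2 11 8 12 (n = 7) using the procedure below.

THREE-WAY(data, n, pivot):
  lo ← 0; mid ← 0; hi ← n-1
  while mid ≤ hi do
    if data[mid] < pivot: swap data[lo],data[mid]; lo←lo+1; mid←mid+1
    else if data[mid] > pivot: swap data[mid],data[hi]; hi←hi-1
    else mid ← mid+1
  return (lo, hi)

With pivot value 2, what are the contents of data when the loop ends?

pivot = 2; lo=0, mid=0, hi=6
data[mid]=3>2: swap data[0],data[6]; hi=5 → 12 4 13 2 11 8 3
data[mid]=12>2: swap data[0],data[5]; hi=4 → 8 4 13 2 11 12 3
data[mid]=8>2: swap data[0],data[4]; hi=3 → 11 4 13 2 8 12 3
data[mid]=11>2: swap data[0],data[3]; hi=2 → 2 4 13 11 8 12 3
data[mid]=2=2: mid=1
data[mid]=4>2: swap data[1],data[2]; hi=1 → 2 13 4 11 8 12 3
data[mid]=13>2: swap data[1],data[1]; hi=0 → 2 13 4 11 8 12 3
end: lo=0, hi=0; data = 2 13 4 11 8 12 3

2 13 4 11 8 12 3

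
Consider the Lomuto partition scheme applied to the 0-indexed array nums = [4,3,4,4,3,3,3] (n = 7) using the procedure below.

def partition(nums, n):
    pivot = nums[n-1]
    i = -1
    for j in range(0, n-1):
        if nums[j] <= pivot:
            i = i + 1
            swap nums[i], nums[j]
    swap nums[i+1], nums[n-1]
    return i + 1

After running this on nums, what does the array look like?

[3,3,3,3,4,4,4]

pivot=3, i=-1
j=0: 4>3, skip
j=1: 3≤3, i=0, swap(0,1) ⇒ [3,4,4,4,3,3,3]
j=2: 4>3, skip
j=3: 4>3, skip
j=4: 3≤3, i=1, swap(1,4) ⇒ [3,3,4,4,4,3,3]
j=5: 3≤3, i=2, swap(2,5) ⇒ [3,3,3,4,4,4,3]
swap(3,6) ⇒ [3,3,3,3,4,4,4]; return 3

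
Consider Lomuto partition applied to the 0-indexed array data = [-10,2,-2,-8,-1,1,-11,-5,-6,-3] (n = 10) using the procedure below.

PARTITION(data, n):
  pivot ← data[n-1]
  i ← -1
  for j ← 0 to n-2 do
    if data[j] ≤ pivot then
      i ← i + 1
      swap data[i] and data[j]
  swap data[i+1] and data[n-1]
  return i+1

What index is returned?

5

pivot = data[9] = -3; i = -1
j=0: data[0]=-10 ≤ -3 → i=0, swap data[0],data[0] (no change) → [-10,2,-2,-8,-1,1,-11,-5,-6,-3]
j=1: data[1]=2 > -3 → no swap
j=2: data[2]=-2 > -3 → no swap
j=3: data[3]=-8 ≤ -3 → i=1, swap data[1],data[3] → [-10,-8,-2,2,-1,1,-11,-5,-6,-3]
j=4: data[4]=-1 > -3 → no swap
j=5: data[5]=1 > -3 → no swap
j=6: data[6]=-11 ≤ -3 → i=2, swap data[2],data[6] → [-10,-8,-11,2,-1,1,-2,-5,-6,-3]
j=7: data[7]=-5 ≤ -3 → i=3, swap data[3],data[7] → [-10,-8,-11,-5,-1,1,-2,2,-6,-3]
j=8: data[8]=-6 ≤ -3 → i=4, swap data[4],data[8] → [-10,-8,-11,-5,-6,1,-2,2,-1,-3]
final swap data[5],data[9] → [-10,-8,-11,-5,-6,-3,-2,2,-1,1]; return 5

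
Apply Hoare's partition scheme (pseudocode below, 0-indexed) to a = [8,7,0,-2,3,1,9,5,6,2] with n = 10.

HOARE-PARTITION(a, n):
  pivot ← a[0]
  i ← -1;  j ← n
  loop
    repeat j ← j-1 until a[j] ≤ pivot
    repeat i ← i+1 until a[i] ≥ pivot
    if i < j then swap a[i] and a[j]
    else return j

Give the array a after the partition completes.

[2,7,0,-2,3,1,6,5,9,8]

pivot=8
j stops at 9 (2), i stops at 0 (8); swap ⇒ [2,7,0,-2,3,1,9,5,6,8]
j stops at 8 (6), i stops at 6 (9); swap ⇒ [2,7,0,-2,3,1,6,5,9,8]
j stops at 7, i stops at 8; i≥j ⇒ return 7. a=[2,7,0,-2,3,1,6,5,9,8]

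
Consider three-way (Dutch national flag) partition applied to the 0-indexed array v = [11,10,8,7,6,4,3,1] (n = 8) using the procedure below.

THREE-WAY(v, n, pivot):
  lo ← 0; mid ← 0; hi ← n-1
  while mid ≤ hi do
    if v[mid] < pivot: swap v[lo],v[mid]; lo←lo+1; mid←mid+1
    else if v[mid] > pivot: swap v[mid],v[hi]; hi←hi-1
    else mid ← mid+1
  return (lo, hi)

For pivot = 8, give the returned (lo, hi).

(5, 5)

pivot = 8; lo=0, mid=0, hi=7
v[mid]=11>8: swap v[0],v[7]; hi=6 → [1,10,8,7,6,4,3,11]
v[mid]=1<8: swap v[0],v[0]; lo=1,mid=1 → [1,10,8,7,6,4,3,11]
v[mid]=10>8: swap v[1],v[6]; hi=5 → [1,3,8,7,6,4,10,11]
v[mid]=3<8: swap v[1],v[1]; lo=2,mid=2 → [1,3,8,7,6,4,10,11]
v[mid]=8=8: mid=3
v[mid]=7<8: swap v[2],v[3]; lo=3,mid=4 → [1,3,7,8,6,4,10,11]
v[mid]=6<8: swap v[3],v[4]; lo=4,mid=5 → [1,3,7,6,8,4,10,11]
v[mid]=4<8: swap v[4],v[5]; lo=5,mid=6 → [1,3,7,6,4,8,10,11]
end: lo=5, hi=5; v = [1,3,7,6,4,8,10,11]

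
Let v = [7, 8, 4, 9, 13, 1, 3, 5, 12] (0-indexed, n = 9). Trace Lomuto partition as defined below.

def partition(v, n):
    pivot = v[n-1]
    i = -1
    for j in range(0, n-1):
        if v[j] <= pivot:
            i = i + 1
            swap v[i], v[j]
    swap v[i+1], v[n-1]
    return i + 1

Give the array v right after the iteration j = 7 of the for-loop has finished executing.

pivot=12, i=-1
j=0: 7≤12, i=0, swap(0,0) ⇒ [7, 8, 4, 9, 13, 1, 3, 5, 12]
j=1: 8≤12, i=1, swap(1,1) ⇒ [7, 8, 4, 9, 13, 1, 3, 5, 12]
j=2: 4≤12, i=2, swap(2,2) ⇒ [7, 8, 4, 9, 13, 1, 3, 5, 12]
j=3: 9≤12, i=3, swap(3,3) ⇒ [7, 8, 4, 9, 13, 1, 3, 5, 12]
j=4: 13>12, skip
j=5: 1≤12, i=4, swap(4,5) ⇒ [7, 8, 4, 9, 1, 13, 3, 5, 12]
j=6: 3≤12, i=5, swap(5,6) ⇒ [7, 8, 4, 9, 1, 3, 13, 5, 12]
j=7: 5≤12, i=6, swap(6,7) ⇒ [7, 8, 4, 9, 1, 3, 5, 13, 12]
(after j=7) v = [7, 8, 4, 9, 1, 3, 5, 13, 12]

[7, 8, 4, 9, 1, 3, 5, 13, 12]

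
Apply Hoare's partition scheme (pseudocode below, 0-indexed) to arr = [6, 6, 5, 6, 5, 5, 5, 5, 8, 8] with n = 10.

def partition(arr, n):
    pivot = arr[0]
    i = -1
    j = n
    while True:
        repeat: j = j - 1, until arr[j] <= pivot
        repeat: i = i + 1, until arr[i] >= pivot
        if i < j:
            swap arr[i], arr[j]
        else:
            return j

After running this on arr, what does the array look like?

[5, 5, 5, 5, 5, 6, 6, 6, 8, 8]

pivot = arr[0] = 6; i = -1, j = 10
j→7 (arr[7]=5≤6), i→0 (arr[0]=6≥6); i<j, swap → [5, 6, 5, 6, 5, 5, 5, 6, 8, 8]
j→6 (arr[6]=5≤6), i→1 (arr[1]=6≥6); i<j, swap → [5, 5, 5, 6, 5, 5, 6, 6, 8, 8]
j→5 (arr[5]=5≤6), i→3 (arr[3]=6≥6); i<j, swap → [5, 5, 5, 5, 5, 6, 6, 6, 8, 8]
j→4, i→5; i≥j, return j=4. arr = [5, 5, 5, 5, 5, 6, 6, 6, 8, 8]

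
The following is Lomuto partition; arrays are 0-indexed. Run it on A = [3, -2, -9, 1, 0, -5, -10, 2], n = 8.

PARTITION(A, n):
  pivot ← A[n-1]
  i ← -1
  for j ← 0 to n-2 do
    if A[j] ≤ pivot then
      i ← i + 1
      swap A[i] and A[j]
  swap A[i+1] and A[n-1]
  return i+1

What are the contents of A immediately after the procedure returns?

pivot=2, i=-1
j=0: 3>2, skip
j=1: -2≤2, i=0, swap(0,1) ⇒ [-2, 3, -9, 1, 0, -5, -10, 2]
j=2: -9≤2, i=1, swap(1,2) ⇒ [-2, -9, 3, 1, 0, -5, -10, 2]
j=3: 1≤2, i=2, swap(2,3) ⇒ [-2, -9, 1, 3, 0, -5, -10, 2]
j=4: 0≤2, i=3, swap(3,4) ⇒ [-2, -9, 1, 0, 3, -5, -10, 2]
j=5: -5≤2, i=4, swap(4,5) ⇒ [-2, -9, 1, 0, -5, 3, -10, 2]
j=6: -10≤2, i=5, swap(5,6) ⇒ [-2, -9, 1, 0, -5, -10, 3, 2]
swap(6,7) ⇒ [-2, -9, 1, 0, -5, -10, 2, 3]; return 6

[-2, -9, 1, 0, -5, -10, 2, 3]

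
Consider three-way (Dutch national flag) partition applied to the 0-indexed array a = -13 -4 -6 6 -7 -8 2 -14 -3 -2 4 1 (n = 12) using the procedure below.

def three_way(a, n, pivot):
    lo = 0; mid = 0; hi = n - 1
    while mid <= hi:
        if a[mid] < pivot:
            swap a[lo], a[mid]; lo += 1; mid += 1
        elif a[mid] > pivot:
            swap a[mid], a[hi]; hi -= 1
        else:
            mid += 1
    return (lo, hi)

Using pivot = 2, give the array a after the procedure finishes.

-13 -4 -6 1 -7 -8 -14 -3 -2 2 4 6

pivot = 2; lo=0, mid=0, hi=11
a[mid]=-13<2: swap a[0],a[0]; lo=1,mid=1 → -13 -4 -6 6 -7 -8 2 -14 -3 -2 4 1
a[mid]=-4<2: swap a[1],a[1]; lo=2,mid=2 → -13 -4 -6 6 -7 -8 2 -14 -3 -2 4 1
a[mid]=-6<2: swap a[2],a[2]; lo=3,mid=3 → -13 -4 -6 6 -7 -8 2 -14 -3 -2 4 1
a[mid]=6>2: swap a[3],a[11]; hi=10 → -13 -4 -6 1 -7 -8 2 -14 -3 -2 4 6
a[mid]=1<2: swap a[3],a[3]; lo=4,mid=4 → -13 -4 -6 1 -7 -8 2 -14 -3 -2 4 6
a[mid]=-7<2: swap a[4],a[4]; lo=5,mid=5 → -13 -4 -6 1 -7 -8 2 -14 -3 -2 4 6
a[mid]=-8<2: swap a[5],a[5]; lo=6,mid=6 → -13 -4 -6 1 -7 -8 2 -14 -3 -2 4 6
a[mid]=2=2: mid=7
a[mid]=-14<2: swap a[6],a[7]; lo=7,mid=8 → -13 -4 -6 1 -7 -8 -14 2 -3 -2 4 6
a[mid]=-3<2: swap a[7],a[8]; lo=8,mid=9 → -13 -4 -6 1 -7 -8 -14 -3 2 -2 4 6
a[mid]=-2<2: swap a[8],a[9]; lo=9,mid=10 → -13 -4 -6 1 -7 -8 -14 -3 -2 2 4 6
a[mid]=4>2: swap a[10],a[10]; hi=9 → -13 -4 -6 1 -7 -8 -14 -3 -2 2 4 6
end: lo=9, hi=9; a = -13 -4 -6 1 -7 -8 -14 -3 -2 2 4 6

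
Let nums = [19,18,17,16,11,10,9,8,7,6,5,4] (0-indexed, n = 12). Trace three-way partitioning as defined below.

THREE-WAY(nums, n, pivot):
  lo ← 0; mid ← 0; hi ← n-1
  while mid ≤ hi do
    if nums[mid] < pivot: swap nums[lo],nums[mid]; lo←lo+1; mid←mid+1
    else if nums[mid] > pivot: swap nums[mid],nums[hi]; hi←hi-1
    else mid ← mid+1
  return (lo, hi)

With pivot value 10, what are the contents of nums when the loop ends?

pivot = 10; lo=0, mid=0, hi=11
nums[mid]=19>10: swap nums[0],nums[11]; hi=10 → [4,18,17,16,11,10,9,8,7,6,5,19]
nums[mid]=4<10: swap nums[0],nums[0]; lo=1,mid=1 → [4,18,17,16,11,10,9,8,7,6,5,19]
nums[mid]=18>10: swap nums[1],nums[10]; hi=9 → [4,5,17,16,11,10,9,8,7,6,18,19]
nums[mid]=5<10: swap nums[1],nums[1]; lo=2,mid=2 → [4,5,17,16,11,10,9,8,7,6,18,19]
nums[mid]=17>10: swap nums[2],nums[9]; hi=8 → [4,5,6,16,11,10,9,8,7,17,18,19]
nums[mid]=6<10: swap nums[2],nums[2]; lo=3,mid=3 → [4,5,6,16,11,10,9,8,7,17,18,19]
nums[mid]=16>10: swap nums[3],nums[8]; hi=7 → [4,5,6,7,11,10,9,8,16,17,18,19]
nums[mid]=7<10: swap nums[3],nums[3]; lo=4,mid=4 → [4,5,6,7,11,10,9,8,16,17,18,19]
nums[mid]=11>10: swap nums[4],nums[7]; hi=6 → [4,5,6,7,8,10,9,11,16,17,18,19]
nums[mid]=8<10: swap nums[4],nums[4]; lo=5,mid=5 → [4,5,6,7,8,10,9,11,16,17,18,19]
nums[mid]=10=10: mid=6
nums[mid]=9<10: swap nums[5],nums[6]; lo=6,mid=7 → [4,5,6,7,8,9,10,11,16,17,18,19]
end: lo=6, hi=6; nums = [4,5,6,7,8,9,10,11,16,17,18,19]

[4,5,6,7,8,9,10,11,16,17,18,19]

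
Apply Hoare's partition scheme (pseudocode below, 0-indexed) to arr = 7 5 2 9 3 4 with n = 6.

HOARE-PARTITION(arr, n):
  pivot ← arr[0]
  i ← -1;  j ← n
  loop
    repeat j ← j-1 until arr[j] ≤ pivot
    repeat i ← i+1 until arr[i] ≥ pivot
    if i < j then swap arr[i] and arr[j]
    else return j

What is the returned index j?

3

pivot = arr[0] = 7; i = -1, j = 6
j→5 (arr[5]=4≤7), i→0 (arr[0]=7≥7); i<j, swap → 4 5 2 9 3 7
j→4 (arr[4]=3≤7), i→3 (arr[3]=9≥7); i<j, swap → 4 5 2 3 9 7
j→3, i→4; i≥j, return j=3. arr = 4 5 2 3 9 7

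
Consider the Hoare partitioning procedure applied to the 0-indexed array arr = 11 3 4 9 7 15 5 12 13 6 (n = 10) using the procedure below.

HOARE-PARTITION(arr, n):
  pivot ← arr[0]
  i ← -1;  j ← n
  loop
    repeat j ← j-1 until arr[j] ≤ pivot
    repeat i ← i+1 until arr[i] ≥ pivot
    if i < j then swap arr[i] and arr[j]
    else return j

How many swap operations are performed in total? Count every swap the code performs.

pivot=11
j stops at 9 (6), i stops at 0 (11); swap ⇒ 6 3 4 9 7 15 5 12 13 11
j stops at 6 (5), i stops at 5 (15); swap ⇒ 6 3 4 9 7 5 15 12 13 11
j stops at 5, i stops at 6; i≥j ⇒ return 5. arr=6 3 4 9 7 5 15 12 13 11

2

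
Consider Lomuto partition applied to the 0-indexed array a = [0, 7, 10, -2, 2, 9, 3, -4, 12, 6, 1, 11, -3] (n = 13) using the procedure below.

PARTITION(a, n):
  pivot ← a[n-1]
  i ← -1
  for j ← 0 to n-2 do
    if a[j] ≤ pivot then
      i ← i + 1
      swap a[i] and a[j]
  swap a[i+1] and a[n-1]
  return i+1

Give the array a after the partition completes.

[-4, -3, 10, -2, 2, 9, 3, 0, 12, 6, 1, 11, 7]

pivot = a[12] = -3; i = -1
j=0: a[0]=0 > -3 → no swap
j=1: a[1]=7 > -3 → no swap
j=2: a[2]=10 > -3 → no swap
j=3: a[3]=-2 > -3 → no swap
j=4: a[4]=2 > -3 → no swap
j=5: a[5]=9 > -3 → no swap
j=6: a[6]=3 > -3 → no swap
j=7: a[7]=-4 ≤ -3 → i=0, swap a[0],a[7] → [-4, 7, 10, -2, 2, 9, 3, 0, 12, 6, 1, 11, -3]
j=8: a[8]=12 > -3 → no swap
j=9: a[9]=6 > -3 → no swap
j=10: a[10]=1 > -3 → no swap
j=11: a[11]=11 > -3 → no swap
final swap a[1],a[12] → [-4, -3, 10, -2, 2, 9, 3, 0, 12, 6, 1, 11, 7]; return 1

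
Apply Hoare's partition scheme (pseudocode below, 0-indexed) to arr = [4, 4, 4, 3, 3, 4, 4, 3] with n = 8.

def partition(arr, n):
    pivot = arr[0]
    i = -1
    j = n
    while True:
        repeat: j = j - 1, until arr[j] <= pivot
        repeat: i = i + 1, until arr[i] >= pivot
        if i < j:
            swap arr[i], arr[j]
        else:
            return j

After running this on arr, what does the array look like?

pivot = arr[0] = 4; i = -1, j = 8
j→7 (arr[7]=3≤4), i→0 (arr[0]=4≥4); i<j, swap → [3, 4, 4, 3, 3, 4, 4, 4]
j→6 (arr[6]=4≤4), i→1 (arr[1]=4≥4); i<j, swap → [3, 4, 4, 3, 3, 4, 4, 4]
j→5 (arr[5]=4≤4), i→2 (arr[2]=4≥4); i<j, swap → [3, 4, 4, 3, 3, 4, 4, 4]
j→4, i→5; i≥j, return j=4. arr = [3, 4, 4, 3, 3, 4, 4, 4]

[3, 4, 4, 3, 3, 4, 4, 4]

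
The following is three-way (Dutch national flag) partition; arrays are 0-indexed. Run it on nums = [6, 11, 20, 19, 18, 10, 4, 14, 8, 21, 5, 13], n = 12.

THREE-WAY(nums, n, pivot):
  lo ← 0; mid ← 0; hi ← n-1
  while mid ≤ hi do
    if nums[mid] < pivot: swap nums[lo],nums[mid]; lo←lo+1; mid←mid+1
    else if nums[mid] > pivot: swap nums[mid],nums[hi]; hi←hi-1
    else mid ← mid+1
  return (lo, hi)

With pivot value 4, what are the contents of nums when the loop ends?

[4, 20, 19, 18, 10, 11, 14, 8, 21, 5, 13, 6]

pivot = 4; lo=0, mid=0, hi=11
nums[mid]=6>4: swap nums[0],nums[11]; hi=10 → [13, 11, 20, 19, 18, 10, 4, 14, 8, 21, 5, 6]
nums[mid]=13>4: swap nums[0],nums[10]; hi=9 → [5, 11, 20, 19, 18, 10, 4, 14, 8, 21, 13, 6]
nums[mid]=5>4: swap nums[0],nums[9]; hi=8 → [21, 11, 20, 19, 18, 10, 4, 14, 8, 5, 13, 6]
nums[mid]=21>4: swap nums[0],nums[8]; hi=7 → [8, 11, 20, 19, 18, 10, 4, 14, 21, 5, 13, 6]
nums[mid]=8>4: swap nums[0],nums[7]; hi=6 → [14, 11, 20, 19, 18, 10, 4, 8, 21, 5, 13, 6]
nums[mid]=14>4: swap nums[0],nums[6]; hi=5 → [4, 11, 20, 19, 18, 10, 14, 8, 21, 5, 13, 6]
nums[mid]=4=4: mid=1
nums[mid]=11>4: swap nums[1],nums[5]; hi=4 → [4, 10, 20, 19, 18, 11, 14, 8, 21, 5, 13, 6]
nums[mid]=10>4: swap nums[1],nums[4]; hi=3 → [4, 18, 20, 19, 10, 11, 14, 8, 21, 5, 13, 6]
nums[mid]=18>4: swap nums[1],nums[3]; hi=2 → [4, 19, 20, 18, 10, 11, 14, 8, 21, 5, 13, 6]
nums[mid]=19>4: swap nums[1],nums[2]; hi=1 → [4, 20, 19, 18, 10, 11, 14, 8, 21, 5, 13, 6]
nums[mid]=20>4: swap nums[1],nums[1]; hi=0 → [4, 20, 19, 18, 10, 11, 14, 8, 21, 5, 13, 6]
end: lo=0, hi=0; nums = [4, 20, 19, 18, 10, 11, 14, 8, 21, 5, 13, 6]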